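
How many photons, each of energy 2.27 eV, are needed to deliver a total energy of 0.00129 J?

Per-photon energy: E = 3.637 × 10^-19 J (from energy = 2.27 eV).
N = E_total / E_photon = 0.00129 J / 3.637 × 10^-19 J = 3.55 × 10^15.

3.55 × 10^15 photons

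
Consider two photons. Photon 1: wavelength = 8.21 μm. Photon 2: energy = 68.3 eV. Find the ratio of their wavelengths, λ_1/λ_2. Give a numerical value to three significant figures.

452

λ_1 = 8.210·10^-6 m (from wavelength = 8.21 μm, via λ given directly).
λ_2 = 1.815·10^-8 m (from energy = 68.3 eV, via λ = hc/E).
Ratio = 8.210·10^-6 / 1.815·10^-8 = 452.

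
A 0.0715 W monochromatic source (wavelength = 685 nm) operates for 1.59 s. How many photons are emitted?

Total energy: E_total = P·t = 0.0715 × 1.59 = 0.1137 J.
Per-photon energy: E = 2.900e-19 J.
N = E_total / E_photon = 3.92e17.

3.92e17 photons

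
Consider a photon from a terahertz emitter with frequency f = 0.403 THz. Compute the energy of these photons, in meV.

(h = 6.62607015e-34 J·s, 1 eV = 1.602176634e-19 J.)
First convert: f = 0.403 THz = 4.03e11 Hz.
The photon relation is E = hf, giving E = 2.670e-22 J.
Converting to meV: E = 1.667 meV ≈ 1.67 meV.

1.67 meV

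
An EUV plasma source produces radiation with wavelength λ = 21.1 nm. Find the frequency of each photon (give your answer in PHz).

In SI units: λ = 21.1 nm = 2.11e-8 m.
Since f = c/λ for a photon, f = 1.421e16 Hz.
Converting to PHz: f = 14.21 PHz ≈ 14.2 PHz.

14.2 PHz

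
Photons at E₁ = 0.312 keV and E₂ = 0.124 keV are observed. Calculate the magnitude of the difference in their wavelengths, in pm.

6020 pm

Using λ = hc/E: λ₁ = 3.974e-9 m, λ₂ = 9.999e-9 m.
|Δλ| = |3.974e-9 − 9.999e-9| = 6.02e-9 m = 6020 pm.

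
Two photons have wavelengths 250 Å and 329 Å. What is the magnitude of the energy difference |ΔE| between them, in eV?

11.9 eV

Using E = hc/λ: E₁ = 7.946 × 10^-18 J, E₂ = 6.038 × 10^-18 J.
|ΔE| = |7.946 × 10^-18 − 6.038 × 10^-18| = 1.91 × 10^-18 J = 11.9 eV.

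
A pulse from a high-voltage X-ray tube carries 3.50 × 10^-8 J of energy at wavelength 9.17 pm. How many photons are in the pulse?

Per-photon energy: E = 2.166 × 10^-14 J (from wavelength = 9.17 pm).
N = E_total / E_photon = 3.50 × 10^-8 J / 2.166 × 10^-14 J = 1.62 × 10^6.

1.62 × 10^6 photons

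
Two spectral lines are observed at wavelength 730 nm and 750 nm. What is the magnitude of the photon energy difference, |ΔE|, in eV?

Using E = hc/λ: E₁ = 2.721e-19 J, E₂ = 2.649e-19 J.
|ΔE| = |2.721e-19 − 2.649e-19| = 7.26e-21 J = 0.0453 eV.

0.0453 eV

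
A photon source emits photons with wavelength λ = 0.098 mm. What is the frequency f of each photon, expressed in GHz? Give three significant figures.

Take c = 2.99792458·10^8 m/s.
First convert: λ = 0.098 mm = 9.8·10^-5 m.
Since f = c/λ for a photon, f = 3.059·10^12 Hz.
Converting to GHz: f = 3059 GHz ≈ 3060 GHz.

3060 GHz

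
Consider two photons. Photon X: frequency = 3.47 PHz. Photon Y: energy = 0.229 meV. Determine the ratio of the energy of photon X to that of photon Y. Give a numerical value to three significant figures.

6.27 × 10^4

E_X = 2.299 × 10^-18 J (from frequency = 3.47 PHz, via E = hf).
E_Y = 3.669 × 10^-23 J (from energy = 0.229 meV, via E given directly).
Ratio = 2.299 × 10^-18 / 3.669 × 10^-23 = 6.27 × 10^4.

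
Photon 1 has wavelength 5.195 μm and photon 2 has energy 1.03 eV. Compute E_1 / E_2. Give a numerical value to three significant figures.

E_1 = 3.824e-20 J (from wavelength = 5.195 μm, via E = hc/λ).
E_2 = 1.650e-19 J (from energy = 1.03 eV, via E given directly).
Ratio = 3.824e-20 / 1.650e-19 = 0.232.

0.232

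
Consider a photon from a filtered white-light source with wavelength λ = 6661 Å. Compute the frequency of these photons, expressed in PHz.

0.450 PHz

Use c = 2.99792458 × 10^8 m/s.
First convert: λ = 6661 Å = 6.661 × 10^-7 m.
For a photon f = c/λ, so f = 4.501 × 10^14 Hz.
Converting to PHz: f = 0.4501 PHz ≈ 0.450 PHz.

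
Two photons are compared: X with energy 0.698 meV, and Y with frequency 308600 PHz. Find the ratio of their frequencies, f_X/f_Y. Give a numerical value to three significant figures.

f_X = 1.688 × 10^11 Hz (from energy = 0.698 meV, via f = E/h).
f_Y = 3.086 × 10^20 Hz (from frequency = 308600 PHz, via f given directly).
Ratio = 1.688 × 10^11 / 3.086 × 10^20 = 5.47 × 10^-10.

5.47 × 10^-10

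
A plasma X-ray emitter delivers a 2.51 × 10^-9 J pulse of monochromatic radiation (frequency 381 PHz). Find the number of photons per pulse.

9.94 × 10^6 photons

Per-photon energy: E = 2.525 × 10^-16 J (from frequency = 381 PHz).
N = E_total / E_photon = 2.51 × 10^-9 J / 2.525 × 10^-16 J = 9.94 × 10^6.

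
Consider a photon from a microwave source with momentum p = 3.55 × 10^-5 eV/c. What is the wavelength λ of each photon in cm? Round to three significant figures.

3.49 cm

(h = 6.62607015 × 10^-34 J·s, c = 2.99792458 × 10^8 m/s, 1 eV = 1.602176634 × 10^-19 J.)
In SI units: p = 3.55 × 10^-5 eV/c = 1.8972 × 10^-32 kg·m/s.
Since λ = h/p for a photon, λ = 0.03493 m.
Converting to cm: λ = 3.493 cm ≈ 3.49 cm.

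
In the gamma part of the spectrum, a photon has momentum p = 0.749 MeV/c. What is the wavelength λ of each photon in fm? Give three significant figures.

1660 fm

Take h = 6.62607015e-34 J·s, c = 2.99792458e8 m/s, 1 eV = 1.602176634e-19 J.
Convert to SI: p = 0.749 MeV/c = 4.0029e-22 kg·m/s.
Since λ = h/p for a photon, λ = 1.655e-12 m.
Converting to fm: λ = 1655 fm ≈ 1660 fm.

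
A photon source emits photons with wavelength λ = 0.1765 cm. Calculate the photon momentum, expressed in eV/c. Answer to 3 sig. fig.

Use h = 6.62607015·10^-34 J·s, c = 2.99792458·10^8 m/s, 1 eV = 1.602176634·10^-19 J.
First convert: λ = 0.1765 cm = 0.001765 m.
For a photon p = h/λ, so p = 3.754·10^-31 kg·m/s.
Converting to eV/c: p = 7.025·10^-4 eV/c ≈ 7.02·10^-4 eV/c.

7.02·10^-4 eV/c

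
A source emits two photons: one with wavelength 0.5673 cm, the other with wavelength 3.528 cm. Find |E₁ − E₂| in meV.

Using E = hc/λ: E₁ = 3.5016 × 10^-23 J, E₂ = 5.6305 × 10^-24 J.
|ΔE| = |3.5016 × 10^-23 − 5.6305 × 10^-24| = 2.94 × 10^-23 J = 0.183 meV.

0.183 meV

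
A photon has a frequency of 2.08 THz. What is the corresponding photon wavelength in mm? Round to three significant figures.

0.144 mm

Take c = 2.99792458·10^8 m/s.
First convert: f = 2.08 THz = 2.08·10^12 Hz.
For a photon λ = c/f, so λ = 1.441·10^-4 m.
Converting to mm: λ = 0.1441 mm ≈ 0.144 mm.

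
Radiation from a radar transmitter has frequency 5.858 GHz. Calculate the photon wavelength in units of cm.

5.12 cm

Convert to SI: f = 5.858 GHz = 5.858e9 Hz.
Apply λ = c/f: λ = 0.05118 m.
Converting to cm: λ = 5.118 cm ≈ 5.12 cm.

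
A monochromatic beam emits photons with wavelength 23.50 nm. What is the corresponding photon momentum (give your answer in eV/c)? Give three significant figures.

(h = 6.62607015e-34 J·s, c = 2.99792458e8 m/s, 1 eV = 1.602176634e-19 J.)
Convert to SI: λ = 23.50 nm = 2.350e-8 m.
Apply p = h/λ: p = 2.820e-26 kg·m/s.
Converting to eV/c: p = 52.76 eV/c ≈ 52.8 eV/c.

52.8 eV/c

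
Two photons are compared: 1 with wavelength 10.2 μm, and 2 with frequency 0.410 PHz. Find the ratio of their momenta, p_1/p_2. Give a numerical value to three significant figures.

0.0717

p_1 = 6.496 × 10^-29 kg·m/s (from wavelength = 10.2 μm, via p = h/λ).
p_2 = 9.062 × 10^-28 kg·m/s (from frequency = 0.410 PHz, via p = hf/c).
Ratio = 6.496 × 10^-29 / 9.062 × 10^-28 = 0.0717.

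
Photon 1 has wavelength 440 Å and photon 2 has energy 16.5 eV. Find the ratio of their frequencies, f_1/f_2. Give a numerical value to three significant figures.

f_1 = 6.813 × 10^15 Hz (from wavelength = 440 Å, via f = c/λ).
f_2 = 3.990 × 10^15 Hz (from energy = 16.5 eV, via f = E/h).
Ratio = 6.813 × 10^15 / 3.990 × 10^15 = 1.71.

1.71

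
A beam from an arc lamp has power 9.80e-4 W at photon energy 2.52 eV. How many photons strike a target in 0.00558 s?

1.35e13 photons

Total energy: E_total = P·t = 9.80e-4 × 0.00558 = 5.468e-6 J.
Per-photon energy: E = 4.037e-19 J.
N = E_total / E_photon = 1.35e13.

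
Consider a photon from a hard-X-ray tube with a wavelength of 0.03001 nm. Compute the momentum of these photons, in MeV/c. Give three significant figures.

0.0413 MeV/c

Convert to SI: λ = 0.03001 nm = 3.001e-11 m.
The photon relation is p = h/λ, giving p = 2.208e-23 kg·m/s.
Converting to MeV/c: p = 0.04131 MeV/c ≈ 0.0413 MeV/c.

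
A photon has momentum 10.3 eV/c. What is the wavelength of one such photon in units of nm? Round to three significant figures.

120 nm

First convert: p = 10.3 eV/c = 5.5046e-27 kg·m/s.
The photon relation is λ = h/p, giving λ = 1.204e-7 m.
Converting to nm: λ = 120.4 nm ≈ 120 nm.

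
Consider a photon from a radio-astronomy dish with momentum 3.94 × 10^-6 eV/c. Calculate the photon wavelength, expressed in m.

0.315 m

Take h = 6.62607015 × 10^-34 J·s, c = 2.99792458 × 10^8 m/s, 1 eV = 1.602176634 × 10^-19 J.
First convert: p = 3.94 × 10^-6 eV/c = 2.1056 × 10^-33 kg·m/s.
Apply λ = h/p: λ = 0.3147 m.
So λ ≈ 0.315 m.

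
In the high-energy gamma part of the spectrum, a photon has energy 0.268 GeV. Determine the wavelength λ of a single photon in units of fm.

Convert to SI: E = 0.268 GeV = 4.2938e-11 J.
Since λ = hc/E for a photon, λ = 4.626e-15 m.
Converting to fm: λ = 4.626 fm ≈ 4.63 fm.

4.63 fm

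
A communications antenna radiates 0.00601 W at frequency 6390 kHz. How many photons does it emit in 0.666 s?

9.45·10^23 photons

Total energy: E_total = P·t = 0.00601 × 0.666 = 0.004003 J.
Per-photon energy: E = 4.234·10^-27 J.
N = E_total / E_photon = 9.45·10^23.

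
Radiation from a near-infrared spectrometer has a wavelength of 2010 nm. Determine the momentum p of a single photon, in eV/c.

0.617 eV/c

Convert to SI: λ = 2010 nm = 2.01 × 10^-6 m.
For a photon p = h/λ, so p = 3.297 × 10^-28 kg·m/s.
Converting to eV/c: p = 0.6168 eV/c ≈ 0.617 eV/c.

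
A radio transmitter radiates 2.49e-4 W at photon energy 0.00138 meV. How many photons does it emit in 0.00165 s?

1.86e18 photons

Total energy: E_total = P·t = 2.49e-4 × 0.00165 = 4.108e-7 J.
Per-photon energy: E = 2.211e-25 J.
N = E_total / E_photon = 1.86e18.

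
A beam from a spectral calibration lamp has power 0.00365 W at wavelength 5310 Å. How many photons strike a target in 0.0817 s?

Total energy: E_total = P·t = 0.00365 × 0.0817 = 2.982 × 10^-4 J.
Per-photon energy: E = 3.741 × 10^-19 J.
N = E_total / E_photon = 7.97 × 10^14.

7.97 × 10^14 photons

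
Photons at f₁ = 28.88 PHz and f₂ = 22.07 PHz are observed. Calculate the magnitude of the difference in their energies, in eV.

28.2 eV

Using E = hf: E₁ = 1.9136e-17 J, E₂ = 1.4624e-17 J.
|ΔE| = |1.9136e-17 − 1.4624e-17| = 4.51e-18 J = 28.2 eV.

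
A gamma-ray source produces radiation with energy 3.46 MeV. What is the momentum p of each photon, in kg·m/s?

1.85e-21 kg·m/s

First convert: E = 3.46 MeV = 5.5435e-13 J.
Since p = E/c for a photon, p = 1.849e-21 kg·m/s.
So p ≈ 1.85e-21 kg·m/s.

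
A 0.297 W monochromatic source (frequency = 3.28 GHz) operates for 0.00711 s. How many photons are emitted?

Total energy: E_total = P·t = 0.297 × 0.00711 = 0.002112 J.
Per-photon energy: E = 2.173e-24 J.
N = E_total / E_photon = 9.72e20.

9.72e20 photons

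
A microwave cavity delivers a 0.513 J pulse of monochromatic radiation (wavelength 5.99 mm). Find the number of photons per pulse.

Per-photon energy: E = 3.316 × 10^-23 J (from wavelength = 5.99 mm).
N = E_total / E_photon = 0.513 J / 3.316 × 10^-23 J = 1.55 × 10^22.

1.55 × 10^22 photons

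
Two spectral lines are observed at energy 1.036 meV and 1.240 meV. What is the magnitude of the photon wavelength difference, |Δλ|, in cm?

Using λ = hc/E: λ₁ = 0.0011968 m, λ₂ = 9.9987 × 10^-4 m.
|Δλ| = |0.0011968 − 9.9987 × 10^-4| = 1.97 × 10^-4 m = 0.0197 cm.

0.0197 cm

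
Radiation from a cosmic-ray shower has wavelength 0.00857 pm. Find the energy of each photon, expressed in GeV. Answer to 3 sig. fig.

(h = 6.62607015·10^-34 J·s, c = 2.99792458·10^8 m/s, 1 eV = 1.602176634·10^-19 J.)
Convert to SI: λ = 0.00857 pm = 8.57·10^-15 m.
Since E = hc/λ for a photon, E = 2.318·10^-11 J.
Converting to GeV: E = 0.1447 GeV ≈ 0.145 GeV.

0.145 GeV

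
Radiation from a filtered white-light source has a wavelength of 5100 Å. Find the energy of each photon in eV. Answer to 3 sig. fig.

Convert to SI: λ = 5100 Å = 5.1 × 10^-7 m.
Since E = hc/λ for a photon, E = 3.895 × 10^-19 J.
Converting to eV: E = 2.431 eV ≈ 2.43 eV.

2.43 eV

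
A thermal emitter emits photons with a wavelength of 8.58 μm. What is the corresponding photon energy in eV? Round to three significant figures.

(h = 6.62607015·10^-34 J·s, c = 2.99792458·10^8 m/s, 1 eV = 1.602176634·10^-19 J.)
Convert to SI: λ = 8.58 μm = 8.58·10^-6 m.
For a photon E = hc/λ, so E = 2.315·10^-20 J.
Converting to eV: E = 0.1445 eV ≈ 0.145 eV.

0.145 eV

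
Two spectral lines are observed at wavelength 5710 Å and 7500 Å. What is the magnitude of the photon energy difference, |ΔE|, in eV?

0.518 eV

Using E = hc/λ: E₁ = 3.479·10^-19 J, E₂ = 2.649·10^-19 J.
|ΔE| = |3.479·10^-19 − 2.649·10^-19| = 8.30·10^-20 J = 0.518 eV.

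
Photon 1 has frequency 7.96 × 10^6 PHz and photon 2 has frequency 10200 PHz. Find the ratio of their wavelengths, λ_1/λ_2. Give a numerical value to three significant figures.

λ_1 = 3.766 × 10^-14 m (from frequency = 7.96 × 10^6 PHz, via λ = c/f).
λ_2 = 2.939 × 10^-11 m (from frequency = 10200 PHz, via λ = c/f).
Ratio = 3.766 × 10^-14 / 2.939 × 10^-11 = 1.28 × 10^-3.

1.28 × 10^-3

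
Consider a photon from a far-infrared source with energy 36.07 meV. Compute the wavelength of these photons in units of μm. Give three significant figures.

34.4 μm

Use h = 6.62607015 × 10^-34 J·s, c = 2.99792458 × 10^8 m/s, 1 eV = 1.602176634 × 10^-19 J.
Convert to SI: E = 36.07 meV = 5.7791 × 10^-21 J.
For a photon λ = hc/E, so λ = 3.437 × 10^-5 m.
Converting to μm: λ = 34.37 μm ≈ 34.4 μm.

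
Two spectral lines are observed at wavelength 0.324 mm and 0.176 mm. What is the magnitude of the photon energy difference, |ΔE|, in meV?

3.22 meV

Using E = hc/λ: E₁ = 6.131e-22 J, E₂ = 1.129e-21 J.
|ΔE| = |6.131e-22 − 1.129e-21| = 5.16e-22 J = 3.22 meV.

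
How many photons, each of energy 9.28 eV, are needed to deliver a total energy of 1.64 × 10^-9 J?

1.10 × 10^9 photons

Per-photon energy: E = 1.487 × 10^-18 J (from energy = 9.28 eV).
N = E_total / E_photon = 1.64 × 10^-9 J / 1.487 × 10^-18 J = 1.10 × 10^9.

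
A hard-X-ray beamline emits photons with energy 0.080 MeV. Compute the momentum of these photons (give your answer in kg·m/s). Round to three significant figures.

4.28e-23 kg·m/s

Use c = 2.99792458e8 m/s, 1 eV = 1.602176634e-19 J.
Convert to SI: E = 0.080 MeV = 1.2817e-14 J.
Since p = E/c for a photon, p = 4.275e-23 kg·m/s.
So p ≈ 4.28e-23 kg·m/s.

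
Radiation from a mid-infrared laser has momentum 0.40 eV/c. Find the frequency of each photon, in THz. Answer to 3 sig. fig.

96.7 THz

(h = 6.62607015e-34 J·s, c = 2.99792458e8 m/s, 1 eV = 1.602176634e-19 J.)
In SI units: p = 0.40 eV/c = 2.1377e-28 kg·m/s.
Apply f = pc/h: f = 9.672e13 Hz.
Converting to THz: f = 96.72 THz ≈ 96.7 THz.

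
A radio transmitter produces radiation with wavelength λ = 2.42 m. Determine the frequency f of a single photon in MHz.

Use c = 2.99792458 × 10^8 m/s.
For a photon f = c/λ, so f = 1.239 × 10^8 Hz.
Converting to MHz: f = 123.9 MHz ≈ 124 MHz.

124 MHz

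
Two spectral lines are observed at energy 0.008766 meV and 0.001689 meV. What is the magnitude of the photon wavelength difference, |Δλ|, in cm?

59.3 cm

Using λ = hc/E: λ₁ = 0.14144 m, λ₂ = 0.73407 m.
|Δλ| = |0.14144 − 0.73407| = 0.593 m = 59.3 cm.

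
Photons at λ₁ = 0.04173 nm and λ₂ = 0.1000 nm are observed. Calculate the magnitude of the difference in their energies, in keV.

Using E = hc/λ: E₁ = 4.7602 × 10^-15 J, E₂ = 1.9864 × 10^-15 J.
|ΔE| = |4.7602 × 10^-15 − 1.9864 × 10^-15| = 2.77 × 10^-15 J = 17.3 keV.

17.3 keV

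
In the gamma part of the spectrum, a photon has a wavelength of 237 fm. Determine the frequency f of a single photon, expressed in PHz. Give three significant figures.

1.26 × 10^6 PHz

Use c = 2.99792458 × 10^8 m/s.
First convert: λ = 237 fm = 2.37 × 10^-13 m.
For a photon f = c/λ, so f = 1.265 × 10^21 Hz.
Converting to PHz: f = 1.265 × 10^6 PHz ≈ 1.26 × 10^6 PHz.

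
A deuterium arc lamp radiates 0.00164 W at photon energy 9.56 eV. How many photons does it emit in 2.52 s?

2.70·10^15 photons

Total energy: E_total = P·t = 0.00164 × 2.52 = 0.004133 J.
Per-photon energy: E = 1.532·10^-18 J.
N = E_total / E_photon = 2.70·10^15.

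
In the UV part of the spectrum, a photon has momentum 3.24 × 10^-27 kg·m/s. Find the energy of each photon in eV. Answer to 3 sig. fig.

6.06 eV

(c = 2.99792458 × 10^8 m/s, 1 eV = 1.602176634 × 10^-19 J.)
For a photon E = pc, so E = 9.713 × 10^-19 J.
Converting to eV: E = 6.063 eV ≈ 6.06 eV.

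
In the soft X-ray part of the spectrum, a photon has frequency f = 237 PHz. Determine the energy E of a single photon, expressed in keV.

In SI units: f = 237 PHz = 2.37 × 10^17 Hz.
The photon relation is E = hf, giving E = 1.570 × 10^-16 J.
Converting to keV: E = 0.9802 keV ≈ 0.980 keV.

0.980 keV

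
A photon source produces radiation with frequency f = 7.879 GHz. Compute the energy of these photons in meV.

0.0326 meV

Use h = 6.62607015 × 10^-34 J·s, 1 eV = 1.602176634 × 10^-19 J.
In SI units: f = 7.879 GHz = 7.879 × 10^9 Hz.
Since E = hf for a photon, E = 5.221 × 10^-24 J.
Converting to meV: E = 0.03258 meV ≈ 0.0326 meV.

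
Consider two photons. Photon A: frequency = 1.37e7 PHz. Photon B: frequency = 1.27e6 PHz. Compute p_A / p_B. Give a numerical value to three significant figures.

p_A = 3.028e-20 kg·m/s (from frequency = 1.37e7 PHz, via p = hf/c).
p_B = 2.807e-21 kg·m/s (from frequency = 1.27e6 PHz, via p = hf/c).
Ratio = 3.028e-20 / 2.807e-21 = 10.8.

10.8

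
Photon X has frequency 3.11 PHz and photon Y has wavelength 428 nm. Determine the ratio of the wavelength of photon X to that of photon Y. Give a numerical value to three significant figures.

λ_X = 9.640e-8 m (from frequency = 3.11 PHz, via λ = c/f).
λ_Y = 4.280e-7 m (from wavelength = 428 nm, via λ given directly).
Ratio = 9.640e-8 / 4.280e-7 = 0.225.

0.225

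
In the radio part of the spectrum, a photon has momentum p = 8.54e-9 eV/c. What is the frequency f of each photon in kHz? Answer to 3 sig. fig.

Convert to SI: p = 8.54e-9 eV/c = 4.5640e-36 kg·m/s.
Since f = pc/h for a photon, f = 2.065e6 Hz.
Converting to kHz: f = 2065 kHz ≈ 2060 kHz.

2060 kHz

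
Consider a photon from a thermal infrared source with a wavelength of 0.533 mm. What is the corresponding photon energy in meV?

2.33 meV

Use h = 6.62607015e-34 J·s, c = 2.99792458e8 m/s, 1 eV = 1.602176634e-19 J.
First convert: λ = 0.533 mm = 5.33e-4 m.
Since E = hc/λ for a photon, E = 3.727e-22 J.
Converting to meV: E = 2.326 meV ≈ 2.33 meV.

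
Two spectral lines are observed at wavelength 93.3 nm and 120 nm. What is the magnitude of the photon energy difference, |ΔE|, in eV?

2.96 eV

Using E = hc/λ: E₁ = 2.129 × 10^-18 J, E₂ = 1.655 × 10^-18 J.
|ΔE| = |2.129 × 10^-18 − 1.655 × 10^-18| = 4.74 × 10^-19 J = 2.96 eV.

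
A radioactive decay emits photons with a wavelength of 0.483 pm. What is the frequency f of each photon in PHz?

6.21e5 PHz

Convert to SI: λ = 0.483 pm = 4.83e-13 m.
Apply f = c/λ: f = 6.207e20 Hz.
Converting to PHz: f = 620700 PHz ≈ 6.21e5 PHz.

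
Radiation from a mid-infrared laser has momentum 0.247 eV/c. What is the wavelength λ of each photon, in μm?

(h = 6.62607015 × 10^-34 J·s, c = 2.99792458 × 10^8 m/s, 1 eV = 1.602176634 × 10^-19 J.)
In SI units: p = 0.247 eV/c = 1.3200 × 10^-28 kg·m/s.
Since λ = h/p for a photon, λ = 5.020 × 10^-6 m.
Converting to μm: λ = 5.020 μm ≈ 5.02 μm.

5.02 μm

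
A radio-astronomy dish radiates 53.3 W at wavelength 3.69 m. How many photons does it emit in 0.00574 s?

Total energy: E_total = P·t = 53.3 × 0.00574 = 0.3059 J.
Per-photon energy: E = 5.383e-26 J.
N = E_total / E_photon = 5.68e24.

5.68e24 photons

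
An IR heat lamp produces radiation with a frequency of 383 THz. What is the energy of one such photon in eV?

Take h = 6.62607015·10^-34 J·s, 1 eV = 1.602176634·10^-19 J.
In SI units: f = 383 THz = 3.83·10^14 Hz.
Since E = hf for a photon, E = 2.538·10^-19 J.
Converting to eV: E = 1.584 eV ≈ 1.58 eV.

1.58 eV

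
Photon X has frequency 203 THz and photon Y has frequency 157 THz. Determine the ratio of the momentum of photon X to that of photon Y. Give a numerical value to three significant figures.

p_X = 4.487·10^-28 kg·m/s (from frequency = 203 THz, via p = hf/c).
p_Y = 3.470·10^-28 kg·m/s (from frequency = 157 THz, via p = hf/c).
Ratio = 4.487·10^-28 / 3.470·10^-28 = 1.29.

1.29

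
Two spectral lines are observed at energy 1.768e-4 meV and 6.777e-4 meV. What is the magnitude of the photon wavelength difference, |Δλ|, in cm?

Using λ = hc/E: λ₁ = 7.0127 m, λ₂ = 1.8295 m.
|Δλ| = |7.0127 − 1.8295| = 5.18 m = 518 cm.

518 cm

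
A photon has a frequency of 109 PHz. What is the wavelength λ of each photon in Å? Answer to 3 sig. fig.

27.5 Å

(c = 2.99792458e8 m/s.)
First convert: f = 109 PHz = 1.09e17 Hz.
Apply λ = c/f: λ = 2.750e-9 m.
Converting to Å: λ = 27.50 Å ≈ 27.5 Å.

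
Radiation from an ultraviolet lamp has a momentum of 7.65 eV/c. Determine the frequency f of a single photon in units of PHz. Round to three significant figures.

(h = 6.62607015e-34 J·s, c = 2.99792458e8 m/s, 1 eV = 1.602176634e-19 J.)
Convert to SI: p = 7.65 eV/c = 4.0884e-27 kg·m/s.
For a photon f = pc/h, so f = 1.850e15 Hz.
Converting to PHz: f = 1.850 PHz ≈ 1.85 PHz.

1.85 PHz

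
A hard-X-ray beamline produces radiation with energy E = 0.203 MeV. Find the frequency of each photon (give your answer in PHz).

First convert: E = 0.203 MeV = 3.2524·10^-14 J.
Apply f = E/h: f = 4.909·10^19 Hz.
Converting to PHz: f = 49090 PHz ≈ 4.91·10^4 PHz.

4.91·10^4 PHz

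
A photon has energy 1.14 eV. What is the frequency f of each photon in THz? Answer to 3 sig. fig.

276 THz

Take h = 6.62607015e-34 J·s, 1 eV = 1.602176634e-19 J.
First convert: E = 1.14 eV = 1.8265e-19 J.
For a photon f = E/h, so f = 2.757e14 Hz.
Converting to THz: f = 275.7 THz ≈ 276 THz.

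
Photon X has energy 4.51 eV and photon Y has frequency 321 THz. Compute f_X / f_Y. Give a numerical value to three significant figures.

3.40

f_X = 1.091 × 10^15 Hz (from energy = 4.51 eV, via f = E/h).
f_Y = 3.210 × 10^14 Hz (from frequency = 321 THz, via f given directly).
Ratio = 1.091 × 10^15 / 3.210 × 10^14 = 3.40.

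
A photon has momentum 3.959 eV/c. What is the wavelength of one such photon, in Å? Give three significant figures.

(h = 6.62607015e-34 J·s, c = 2.99792458e8 m/s, 1 eV = 1.602176634e-19 J.)
First convert: p = 3.959 eV/c = 2.1158e-27 kg·m/s.
Apply λ = h/p: λ = 3.132e-7 m.
Converting to Å: λ = 3132 Å ≈ 3130 Å.

3130 Å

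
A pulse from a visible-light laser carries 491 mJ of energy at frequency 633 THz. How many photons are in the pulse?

1.17e18 photons

Per-photon energy: E = 4.194e-19 J (from frequency = 633 THz).
N = E_total / E_photon = 0.491 J / 4.194e-19 J = 1.17e18.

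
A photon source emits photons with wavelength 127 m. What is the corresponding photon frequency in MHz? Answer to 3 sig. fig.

Since f = c/λ for a photon, f = 2.361 × 10^6 Hz.
Converting to MHz: f = 2.361 MHz ≈ 2.36 MHz.

2.36 MHz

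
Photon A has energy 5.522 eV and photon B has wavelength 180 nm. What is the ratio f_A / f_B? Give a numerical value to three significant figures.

0.802

f_A = 1.335e15 Hz (from energy = 5.522 eV, via f = E/h).
f_B = 1.666e15 Hz (from wavelength = 180 nm, via f = c/λ).
Ratio = 1.335e15 / 1.666e15 = 0.802.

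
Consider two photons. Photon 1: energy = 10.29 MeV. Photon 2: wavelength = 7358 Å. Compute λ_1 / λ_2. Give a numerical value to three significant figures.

1.64·10^-7

λ_1 = 1.205·10^-13 m (from energy = 10.29 MeV, via λ = hc/E).
λ_2 = 7.358·10^-7 m (from wavelength = 7358 Å, via λ given directly).
Ratio = 1.205·10^-13 / 7.358·10^-7 = 1.64·10^-7.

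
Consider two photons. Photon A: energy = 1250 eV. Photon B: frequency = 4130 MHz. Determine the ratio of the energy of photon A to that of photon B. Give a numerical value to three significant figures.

E_A = 2.003e-16 J (from energy = 1250 eV, via E given directly).
E_B = 2.737e-24 J (from frequency = 4130 MHz, via E = hf).
Ratio = 2.003e-16 / 2.737e-24 = 7.32e7.

7.32e7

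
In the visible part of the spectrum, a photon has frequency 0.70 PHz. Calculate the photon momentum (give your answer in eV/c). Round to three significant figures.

2.89 eV/c

(h = 6.62607015 × 10^-34 J·s, c = 2.99792458 × 10^8 m/s, 1 eV = 1.602176634 × 10^-19 J.)
Convert to SI: f = 0.70 PHz = 7.0 × 10^14 Hz.
Since p = hf/c for a photon, p = 1.547 × 10^-27 kg·m/s.
Converting to eV/c: p = 2.895 eV/c ≈ 2.89 eV/c.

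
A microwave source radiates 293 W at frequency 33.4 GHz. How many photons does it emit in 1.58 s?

Total energy: E_total = P·t = 293 × 1.58 = 462.9 J.
Per-photon energy: E = 2.213e-23 J.
N = E_total / E_photon = 2.09e25.

2.09e25 photons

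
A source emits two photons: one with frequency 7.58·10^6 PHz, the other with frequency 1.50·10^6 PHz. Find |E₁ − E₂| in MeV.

Using E = hf: E₁ = 5.023·10^-12 J, E₂ = 9.939·10^-13 J.
|ΔE| = |5.023·10^-12 − 9.939·10^-13| = 4.03·10^-12 J = 25.1 MeV.

25.1 MeV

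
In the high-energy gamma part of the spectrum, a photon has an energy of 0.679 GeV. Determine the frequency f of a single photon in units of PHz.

First convert: E = 0.679 GeV = 1.0879e-10 J.
Since f = E/h for a photon, f = 1.642e23 Hz.
Converting to PHz: f = 1.642e8 PHz ≈ 1.64e8 PHz.

1.64e8 PHz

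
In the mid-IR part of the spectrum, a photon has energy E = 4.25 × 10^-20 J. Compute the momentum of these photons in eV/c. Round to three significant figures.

0.265 eV/c

Use c = 2.99792458 × 10^8 m/s, 1 eV = 1.602176634 × 10^-19 J.
Since p = E/c for a photon, p = 1.418 × 10^-28 kg·m/s.
Converting to eV/c: p = 0.2653 eV/c ≈ 0.265 eV/c.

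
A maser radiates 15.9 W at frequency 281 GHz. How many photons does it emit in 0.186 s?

Total energy: E_total = P·t = 15.9 × 0.186 = 2.957 J.
Per-photon energy: E = 1.862·10^-22 J.
N = E_total / E_photon = 1.59·10^22.

1.59·10^22 photons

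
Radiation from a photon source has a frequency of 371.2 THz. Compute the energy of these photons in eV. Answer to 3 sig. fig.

In SI units: f = 371.2 THz = 3.712·10^14 Hz.
The photon relation is E = hf, giving E = 2.460·10^-19 J.
Converting to eV: E = 1.535 eV ≈ 1.54 eV.

1.54 eV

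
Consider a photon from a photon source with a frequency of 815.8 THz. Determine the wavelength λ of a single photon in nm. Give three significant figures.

Take c = 2.99792458e8 m/s.
In SI units: f = 815.8 THz = 8.158e14 Hz.
For a photon λ = c/f, so λ = 3.675e-7 m.
Converting to nm: λ = 367.5 nm ≈ 367 nm.

367 nm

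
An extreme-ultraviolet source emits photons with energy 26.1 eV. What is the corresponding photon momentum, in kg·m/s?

1.39e-26 kg·m/s

Take c = 2.99792458e8 m/s, 1 eV = 1.602176634e-19 J.
First convert: E = 26.1 eV = 4.1817e-18 J.
For a photon p = E/c, so p = 1.395e-26 kg·m/s.
So p ≈ 1.39e-26 kg·m/s.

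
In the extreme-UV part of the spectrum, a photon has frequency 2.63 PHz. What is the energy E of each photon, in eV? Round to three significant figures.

First convert: f = 2.63 PHz = 2.63 × 10^15 Hz.
For a photon E = hf, so E = 1.743 × 10^-18 J.
Converting to eV: E = 10.88 eV ≈ 10.9 eV.

10.9 eV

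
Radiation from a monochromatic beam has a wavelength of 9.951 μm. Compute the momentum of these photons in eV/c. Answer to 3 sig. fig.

0.125 eV/c

Take h = 6.62607015e-34 J·s, c = 2.99792458e8 m/s, 1 eV = 1.602176634e-19 J.
In SI units: λ = 9.951 μm = 9.951e-6 m.
For a photon p = h/λ, so p = 6.659e-29 kg·m/s.
Converting to eV/c: p = 0.1246 eV/c ≈ 0.125 eV/c.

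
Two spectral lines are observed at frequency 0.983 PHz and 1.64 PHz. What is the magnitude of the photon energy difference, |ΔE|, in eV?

2.72 eV

Using E = hf: E₁ = 6.513e-19 J, E₂ = 1.087e-18 J.
|ΔE| = |6.513e-19 − 1.087e-18| = 4.35e-19 J = 2.72 eV.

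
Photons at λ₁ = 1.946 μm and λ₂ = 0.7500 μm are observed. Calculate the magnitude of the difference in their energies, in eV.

1.02 eV

Using E = hc/λ: E₁ = 1.0208e-19 J, E₂ = 2.6486e-19 J.
|ΔE| = |1.0208e-19 − 2.6486e-19| = 1.63e-19 J = 1.02 eV.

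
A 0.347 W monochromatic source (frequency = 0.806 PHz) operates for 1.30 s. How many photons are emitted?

Total energy: E_total = P·t = 0.347 × 1.30 = 0.4511 J.
Per-photon energy: E = 5.341 × 10^-19 J.
N = E_total / E_photon = 8.45 × 10^17.

8.45 × 10^17 photons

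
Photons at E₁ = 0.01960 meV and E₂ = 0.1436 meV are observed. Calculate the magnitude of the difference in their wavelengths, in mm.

Using λ = hc/E: λ₁ = 0.063257 m, λ₂ = 0.0086340 m.
|Δλ| = |0.063257 − 0.0086340| = 0.0546 m = 54.6 mm.

54.6 mm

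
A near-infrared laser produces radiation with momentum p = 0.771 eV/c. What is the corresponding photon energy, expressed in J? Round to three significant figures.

1.24e-19 J

Convert to SI: p = 0.771 eV/c = 4.1204e-28 kg·m/s.
Since E = pc for a photon, E = 1.235e-19 J.
So E ≈ 1.24e-19 J.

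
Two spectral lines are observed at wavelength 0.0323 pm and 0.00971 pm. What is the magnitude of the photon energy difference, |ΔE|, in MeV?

89.3 MeV

Using E = hc/λ: E₁ = 6.150e-12 J, E₂ = 2.046e-11 J.
|ΔE| = |6.150e-12 − 2.046e-11| = 1.43e-11 J = 89.3 MeV.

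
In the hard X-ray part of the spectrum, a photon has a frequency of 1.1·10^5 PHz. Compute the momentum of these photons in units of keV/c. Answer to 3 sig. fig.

Take h = 6.62607015·10^-34 J·s, c = 2.99792458·10^8 m/s, 1 eV = 1.602176634·10^-19 J.
Convert to SI: f = 1.1·10^5 PHz = 1.1·10^20 Hz.
Apply p = hf/c: p = 2.431·10^-22 kg·m/s.
Converting to keV/c: p = 454.9 keV/c ≈ 455 keV/c.

455 keV/c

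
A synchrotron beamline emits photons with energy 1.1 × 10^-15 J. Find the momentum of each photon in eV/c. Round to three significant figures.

6870 eV/c

Take c = 2.99792458 × 10^8 m/s, 1 eV = 1.602176634 × 10^-19 J.
Since p = E/c for a photon, p = 3.669 × 10^-24 kg·m/s.
Converting to eV/c: p = 6866 eV/c ≈ 6870 eV/c.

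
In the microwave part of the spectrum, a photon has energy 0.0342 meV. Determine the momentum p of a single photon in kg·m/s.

Use c = 2.99792458 × 10^8 m/s, 1 eV = 1.602176634 × 10^-19 J.
Convert to SI: E = 0.0342 meV = 5.4794 × 10^-24 J.
For a photon p = E/c, so p = 1.828 × 10^-32 kg·m/s.
So p ≈ 1.83 × 10^-32 kg·m/s.

1.83 × 10^-32 kg·m/s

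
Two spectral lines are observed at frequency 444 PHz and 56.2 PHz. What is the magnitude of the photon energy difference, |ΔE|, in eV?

1600 eV

Using E = hf: E₁ = 2.942e-16 J, E₂ = 3.724e-17 J.
|ΔE| = |2.942e-16 − 3.724e-17| = 2.57e-16 J = 1600 eV.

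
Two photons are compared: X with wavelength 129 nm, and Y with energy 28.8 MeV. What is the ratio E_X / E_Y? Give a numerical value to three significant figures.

3.34e-7

E_X = 1.540e-18 J (from wavelength = 129 nm, via E = hc/λ).
E_Y = 4.614e-12 J (from energy = 28.8 MeV, via E given directly).
Ratio = 1.540e-18 / 4.614e-12 = 3.34e-7.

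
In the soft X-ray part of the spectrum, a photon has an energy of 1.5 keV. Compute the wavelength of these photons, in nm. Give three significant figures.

0.827 nm

Convert to SI: E = 1.5 keV = 2.4033e-16 J.
Apply λ = hc/E: λ = 8.266e-10 m.
Converting to nm: λ = 0.8266 nm ≈ 0.827 nm.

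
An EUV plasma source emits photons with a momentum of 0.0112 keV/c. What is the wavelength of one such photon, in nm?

Convert to SI: p = 0.0112 keV/c = 5.9856·10^-27 kg·m/s.
The photon relation is λ = h/p, giving λ = 1.107·10^-7 m.
Converting to nm: λ = 110.7 nm ≈ 111 nm.

111 nm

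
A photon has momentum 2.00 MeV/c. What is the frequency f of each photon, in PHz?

4.84 × 10^5 PHz

Use h = 6.62607015 × 10^-34 J·s, c = 2.99792458 × 10^8 m/s, 1 eV = 1.602176634 × 10^-19 J.
Convert to SI: p = 2.00 MeV/c = 1.0689 × 10^-21 kg·m/s.
Apply f = pc/h: f = 4.836 × 10^20 Hz.
Converting to PHz: f = 483600 PHz ≈ 4.84 × 10^5 PHz.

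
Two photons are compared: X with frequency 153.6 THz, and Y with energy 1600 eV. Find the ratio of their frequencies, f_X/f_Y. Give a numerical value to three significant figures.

f_X = 1.536e14 Hz (from frequency = 153.6 THz, via f given directly).
f_Y = 3.869e17 Hz (from energy = 1600 eV, via f = E/h).
Ratio = 1.536e14 / 3.869e17 = 3.97e-4.

3.97e-4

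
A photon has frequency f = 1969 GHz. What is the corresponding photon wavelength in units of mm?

First convert: f = 1969 GHz = 1.969 × 10^12 Hz.
Since λ = c/f for a photon, λ = 1.523 × 10^-4 m.
Converting to mm: λ = 0.1523 mm ≈ 0.152 mm.

0.152 mm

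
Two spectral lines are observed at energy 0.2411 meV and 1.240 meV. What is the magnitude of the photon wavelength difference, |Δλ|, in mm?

Using λ = hc/E: λ₁ = 0.0051424 m, λ₂ = 9.9987·10^-4 m.
|Δλ| = |0.0051424 − 9.9987·10^-4| = 0.00414 m = 4.14 mm.

4.14 mm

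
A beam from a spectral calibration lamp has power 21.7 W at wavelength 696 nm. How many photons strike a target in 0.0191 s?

1.45e18 photons

Total energy: E_total = P·t = 21.7 × 0.0191 = 0.4145 J.
Per-photon energy: E = 2.854e-19 J.
N = E_total / E_photon = 1.45e18.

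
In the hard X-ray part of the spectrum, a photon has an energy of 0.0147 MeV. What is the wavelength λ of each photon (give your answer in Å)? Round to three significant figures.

Use h = 6.62607015e-34 J·s, c = 2.99792458e8 m/s, 1 eV = 1.602176634e-19 J.
In SI units: E = 0.0147 MeV = 2.3552e-15 J.
For a photon λ = hc/E, so λ = 8.434e-11 m.
Converting to Å: λ = 0.8434 Å ≈ 0.843 Å.

0.843 Å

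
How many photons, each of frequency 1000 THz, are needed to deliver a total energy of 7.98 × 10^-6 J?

1.20 × 10^13 photons

Per-photon energy: E = 6.626 × 10^-19 J (from frequency = 1000 THz).
N = E_total / E_photon = 7.98 × 10^-6 J / 6.626 × 10^-19 J = 1.20 × 10^13.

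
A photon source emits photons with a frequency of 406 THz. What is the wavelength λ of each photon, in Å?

7380 Å

Use c = 2.99792458e8 m/s.
In SI units: f = 406 THz = 4.06e14 Hz.
Apply λ = c/f: λ = 7.384e-7 m.
Converting to Å: λ = 7384 Å ≈ 7380 Å.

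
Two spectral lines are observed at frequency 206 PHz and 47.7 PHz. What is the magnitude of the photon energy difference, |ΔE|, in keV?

Using E = hf: E₁ = 1.365e-16 J, E₂ = 3.161e-17 J.
|ΔE| = |1.365e-16 − 3.161e-17| = 1.05e-16 J = 0.655 keV.

0.655 keV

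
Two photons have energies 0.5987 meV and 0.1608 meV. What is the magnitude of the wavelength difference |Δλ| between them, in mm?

Using λ = hc/E: λ₁ = 0.0020709 m, λ₂ = 0.0077105 m.
|Δλ| = |0.0020709 − 0.0077105| = 0.00564 m = 5.64 mm.

5.64 mm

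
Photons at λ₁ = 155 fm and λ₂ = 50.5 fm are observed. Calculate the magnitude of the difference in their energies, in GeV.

0.0166 GeV

Using E = hc/λ: E₁ = 1.282e-12 J, E₂ = 3.934e-12 J.
|ΔE| = |1.282e-12 − 3.934e-12| = 2.65e-12 J = 0.0166 GeV.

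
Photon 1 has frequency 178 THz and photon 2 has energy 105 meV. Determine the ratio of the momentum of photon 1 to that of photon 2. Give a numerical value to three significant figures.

p_1 = 3.934e-28 kg·m/s (from frequency = 178 THz, via p = hf/c).
p_2 = 5.612e-29 kg·m/s (from energy = 105 meV, via p = E/c).
Ratio = 3.934e-28 / 5.612e-29 = 7.01.

7.01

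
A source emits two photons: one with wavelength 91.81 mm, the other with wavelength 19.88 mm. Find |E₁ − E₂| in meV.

0.0489 meV

Using E = hc/λ: E₁ = 2.1636 × 10^-24 J, E₂ = 9.9922 × 10^-24 J.
|ΔE| = |2.1636 × 10^-24 − 9.9922 × 10^-24| = 7.83 × 10^-24 J = 0.0489 meV.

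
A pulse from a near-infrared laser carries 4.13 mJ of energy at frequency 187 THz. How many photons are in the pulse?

Per-photon energy: E = 1.239e-19 J (from frequency = 187 THz).
N = E_total / E_photon = 0.00413 J / 1.239e-19 J = 3.33e16.

3.33e16 photons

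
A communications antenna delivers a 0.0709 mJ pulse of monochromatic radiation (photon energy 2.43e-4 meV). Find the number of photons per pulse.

Per-photon energy: E = 3.893e-26 J (from energy = 2.43e-4 meV).
N = E_total / E_photon = 7.09e-5 J / 3.893e-26 J = 1.82e21.

1.82e21 photons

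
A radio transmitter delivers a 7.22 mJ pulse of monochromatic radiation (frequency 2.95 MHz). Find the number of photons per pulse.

3.69 × 10^24 photons

Per-photon energy: E = 1.955 × 10^-27 J (from frequency = 2.95 MHz).
N = E_total / E_photon = 0.00722 J / 1.955 × 10^-27 J = 3.69 × 10^24.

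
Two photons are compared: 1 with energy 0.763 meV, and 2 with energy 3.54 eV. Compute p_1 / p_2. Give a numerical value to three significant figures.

2.16e-4

p_1 = 4.078e-31 kg·m/s (from energy = 0.763 meV, via p = E/c).
p_2 = 1.892e-27 kg·m/s (from energy = 3.54 eV, via p = E/c).
Ratio = 4.078e-31 / 1.892e-27 = 2.16e-4.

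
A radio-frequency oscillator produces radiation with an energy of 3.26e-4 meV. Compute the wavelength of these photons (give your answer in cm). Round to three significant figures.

First convert: E = 3.26e-4 meV = 5.2231e-26 J.
Apply λ = hc/E: λ = 3.803 m.
Converting to cm: λ = 380.3 cm ≈ 380 cm.

380 cm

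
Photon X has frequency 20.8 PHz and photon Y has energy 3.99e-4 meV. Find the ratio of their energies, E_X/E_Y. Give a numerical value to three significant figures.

2.16e8

E_X = 1.378e-17 J (from frequency = 20.8 PHz, via E = hf).
E_Y = 6.393e-26 J (from energy = 3.99e-4 meV, via E given directly).
Ratio = 1.378e-17 / 6.393e-26 = 2.16e8.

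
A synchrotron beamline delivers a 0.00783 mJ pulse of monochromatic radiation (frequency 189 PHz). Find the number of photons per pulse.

6.25e10 photons

Per-photon energy: E = 1.252e-16 J (from frequency = 189 PHz).
N = E_total / E_photon = 7.83e-6 J / 1.252e-16 J = 6.25e10.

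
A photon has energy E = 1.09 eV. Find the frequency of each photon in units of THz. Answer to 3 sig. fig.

(h = 6.62607015e-34 J·s, 1 eV = 1.602176634e-19 J.)
In SI units: E = 1.09 eV = 1.7464e-19 J.
Since f = E/h for a photon, f = 2.636e14 Hz.
Converting to THz: f = 263.6 THz ≈ 264 THz.

264 THz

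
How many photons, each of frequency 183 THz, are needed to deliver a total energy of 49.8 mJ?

Per-photon energy: E = 1.213 × 10^-19 J (from frequency = 183 THz).
N = E_total / E_photon = 0.0498 J / 1.213 × 10^-19 J = 4.11 × 10^17.

4.11 × 10^17 photons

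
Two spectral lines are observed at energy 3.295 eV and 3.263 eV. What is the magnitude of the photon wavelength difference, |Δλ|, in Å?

Using λ = hc/E: λ₁ = 3.7628e-7 m, λ₂ = 3.7997e-7 m.
|Δλ| = |3.7628e-7 − 3.7997e-7| = 3.69e-9 m = 36.9 Å.

36.9 Å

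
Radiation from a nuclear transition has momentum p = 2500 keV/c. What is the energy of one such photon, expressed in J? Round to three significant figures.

4.01e-13 J

(c = 2.99792458e8 m/s, 1 eV = 1.602176634e-19 J.)
First convert: p = 2500 keV/c = 1.3361e-21 kg·m/s.
For a photon E = pc, so E = 4.005e-13 J.
So E ≈ 4.01e-13 J.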